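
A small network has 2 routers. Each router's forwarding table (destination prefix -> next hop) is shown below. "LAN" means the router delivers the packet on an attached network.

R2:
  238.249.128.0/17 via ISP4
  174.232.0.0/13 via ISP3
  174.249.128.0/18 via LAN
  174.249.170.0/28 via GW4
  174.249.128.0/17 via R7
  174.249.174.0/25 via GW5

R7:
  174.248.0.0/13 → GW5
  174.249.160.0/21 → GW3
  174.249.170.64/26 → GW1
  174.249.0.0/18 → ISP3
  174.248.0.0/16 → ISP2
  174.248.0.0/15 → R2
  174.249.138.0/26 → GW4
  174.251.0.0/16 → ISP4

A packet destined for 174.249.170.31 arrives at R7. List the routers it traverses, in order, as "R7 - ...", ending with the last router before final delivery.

R7 - R2

At R7: longest match for 174.249.170.31 is 174.248.0.0/15 -> R2
At R2: longest match for 174.249.170.31 is 174.249.128.0/18 -> LAN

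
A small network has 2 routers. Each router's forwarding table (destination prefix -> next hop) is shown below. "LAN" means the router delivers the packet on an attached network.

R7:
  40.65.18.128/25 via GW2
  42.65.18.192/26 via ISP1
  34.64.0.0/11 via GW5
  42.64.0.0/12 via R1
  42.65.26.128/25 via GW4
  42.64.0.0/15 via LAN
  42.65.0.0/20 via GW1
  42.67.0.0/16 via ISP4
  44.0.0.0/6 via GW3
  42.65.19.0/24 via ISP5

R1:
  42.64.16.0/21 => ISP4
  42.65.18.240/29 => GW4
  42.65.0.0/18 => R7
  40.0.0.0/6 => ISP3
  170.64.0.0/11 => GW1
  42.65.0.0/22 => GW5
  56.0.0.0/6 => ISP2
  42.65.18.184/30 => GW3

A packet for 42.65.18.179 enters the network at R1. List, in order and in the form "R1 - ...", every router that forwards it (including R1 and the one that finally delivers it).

At R1: longest match for 42.65.18.179 is 42.65.0.0/18 -> R7
At R7: longest match for 42.65.18.179 is 42.64.0.0/15 -> LAN

R1 - R7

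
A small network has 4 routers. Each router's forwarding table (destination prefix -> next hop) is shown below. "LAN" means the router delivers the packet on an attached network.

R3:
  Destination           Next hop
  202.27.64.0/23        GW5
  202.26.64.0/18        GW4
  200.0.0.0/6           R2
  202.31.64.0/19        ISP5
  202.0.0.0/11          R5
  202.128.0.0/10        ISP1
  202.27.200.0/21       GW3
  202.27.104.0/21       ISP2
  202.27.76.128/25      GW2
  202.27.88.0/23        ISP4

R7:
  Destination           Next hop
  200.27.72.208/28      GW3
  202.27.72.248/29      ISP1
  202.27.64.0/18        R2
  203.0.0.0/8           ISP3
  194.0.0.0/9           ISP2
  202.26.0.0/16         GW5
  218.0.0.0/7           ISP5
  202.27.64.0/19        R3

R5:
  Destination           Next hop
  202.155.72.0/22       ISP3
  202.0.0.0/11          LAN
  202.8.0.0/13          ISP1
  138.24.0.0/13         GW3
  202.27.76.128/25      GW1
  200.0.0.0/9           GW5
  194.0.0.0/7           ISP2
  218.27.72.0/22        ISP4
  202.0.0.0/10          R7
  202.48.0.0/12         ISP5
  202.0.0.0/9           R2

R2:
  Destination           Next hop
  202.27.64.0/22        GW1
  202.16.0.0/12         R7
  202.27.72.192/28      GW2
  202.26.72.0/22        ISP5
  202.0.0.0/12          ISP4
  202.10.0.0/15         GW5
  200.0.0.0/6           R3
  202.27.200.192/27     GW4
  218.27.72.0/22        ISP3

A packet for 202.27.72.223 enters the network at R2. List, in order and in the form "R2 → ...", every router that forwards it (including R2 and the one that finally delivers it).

At R2: longest match for 202.27.72.223 is 202.16.0.0/12 -> R7
At R7: longest match for 202.27.72.223 is 202.27.64.0/19 -> R3
At R3: longest match for 202.27.72.223 is 202.0.0.0/11 -> R5
At R5: longest match for 202.27.72.223 is 202.0.0.0/11 -> LAN

R2 → R7 → R3 → R5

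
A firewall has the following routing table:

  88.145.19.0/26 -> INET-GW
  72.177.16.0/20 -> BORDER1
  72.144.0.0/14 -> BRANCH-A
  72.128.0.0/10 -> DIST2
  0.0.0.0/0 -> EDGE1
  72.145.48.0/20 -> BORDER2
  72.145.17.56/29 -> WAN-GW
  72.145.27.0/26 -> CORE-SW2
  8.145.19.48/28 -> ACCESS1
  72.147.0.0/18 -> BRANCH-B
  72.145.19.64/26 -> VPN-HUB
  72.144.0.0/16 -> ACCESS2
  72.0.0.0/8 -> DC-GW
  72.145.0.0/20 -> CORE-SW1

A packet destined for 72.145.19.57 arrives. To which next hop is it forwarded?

BRANCH-A

Routes whose prefix contains 72.145.19.57:
  0.0.0.0/0 (default, matches everything) -> EDGE1
  72.0.0.0/8 (72.0.0.0 - 72.255.255.255) -> DC-GW
  72.128.0.0/10 (72.128.0.0 - 72.191.255.255) -> DIST2
  72.144.0.0/14 (72.144.0.0 - 72.147.255.255) -> BRANCH-A
More-specific entries that do NOT match:
  72.145.17.56/29 (72.145.17.56 - 72.145.17.63) does not contain 72.145.19.57
  8.145.19.48/28 (8.145.19.48 - 8.145.19.63) does not contain 72.145.19.57
  88.145.19.0/26 (88.145.19.0 - 88.145.19.63) does not contain 72.145.19.57
  72.145.27.0/26 (72.145.27.0 - 72.145.27.63) does not contain 72.145.19.57
  72.145.19.64/26 (72.145.19.64 - 72.145.19.127) does not contain 72.145.19.57
  72.177.16.0/20 (72.177.16.0 - 72.177.31.255) does not contain 72.145.19.57
  72.145.48.0/20 (72.145.48.0 - 72.145.63.255) does not contain 72.145.19.57
  72.145.0.0/20 (72.145.0.0 - 72.145.15.255) does not contain 72.145.19.57
  72.147.0.0/18 (72.147.0.0 - 72.147.63.255) does not contain 72.145.19.57
  72.144.0.0/16 (72.144.0.0 - 72.144.255.255) does not contain 72.145.19.57
Longest matching prefix is /14 -> next hop BRANCH-A.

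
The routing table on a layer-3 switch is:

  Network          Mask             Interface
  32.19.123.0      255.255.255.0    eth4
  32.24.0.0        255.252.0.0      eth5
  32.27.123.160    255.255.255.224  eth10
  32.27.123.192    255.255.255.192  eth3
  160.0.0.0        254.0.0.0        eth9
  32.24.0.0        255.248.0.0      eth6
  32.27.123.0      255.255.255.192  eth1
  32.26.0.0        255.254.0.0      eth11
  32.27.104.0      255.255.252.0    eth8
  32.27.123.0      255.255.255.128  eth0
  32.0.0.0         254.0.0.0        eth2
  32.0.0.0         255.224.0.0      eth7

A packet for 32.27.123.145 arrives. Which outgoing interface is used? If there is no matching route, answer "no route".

eth11

Routes whose prefix contains 32.27.123.145:
  32.0.0.0/7 (32.0.0.0 - 33.255.255.255) -> eth2
  32.0.0.0/11 (32.0.0.0 - 32.31.255.255) -> eth7
  32.24.0.0/13 (32.24.0.0 - 32.31.255.255) -> eth6
  32.24.0.0/14 (32.24.0.0 - 32.27.255.255) -> eth5
  32.26.0.0/15 (32.26.0.0 - 32.27.255.255) -> eth11
More-specific entries that do NOT match:
  32.27.123.160/27 (32.27.123.160 - 32.27.123.191) does not contain 32.27.123.145
  32.27.123.192/26 (32.27.123.192 - 32.27.123.255) does not contain 32.27.123.145
  32.27.123.0/26 (32.27.123.0 - 32.27.123.63) does not contain 32.27.123.145
  32.27.123.0/25 (32.27.123.0 - 32.27.123.127) does not contain 32.27.123.145
  32.19.123.0/24 (32.19.123.0 - 32.19.123.255) does not contain 32.27.123.145
  32.27.104.0/22 (32.27.104.0 - 32.27.107.255) does not contain 32.27.123.145
Longest matching prefix is /15 -> interface eth11.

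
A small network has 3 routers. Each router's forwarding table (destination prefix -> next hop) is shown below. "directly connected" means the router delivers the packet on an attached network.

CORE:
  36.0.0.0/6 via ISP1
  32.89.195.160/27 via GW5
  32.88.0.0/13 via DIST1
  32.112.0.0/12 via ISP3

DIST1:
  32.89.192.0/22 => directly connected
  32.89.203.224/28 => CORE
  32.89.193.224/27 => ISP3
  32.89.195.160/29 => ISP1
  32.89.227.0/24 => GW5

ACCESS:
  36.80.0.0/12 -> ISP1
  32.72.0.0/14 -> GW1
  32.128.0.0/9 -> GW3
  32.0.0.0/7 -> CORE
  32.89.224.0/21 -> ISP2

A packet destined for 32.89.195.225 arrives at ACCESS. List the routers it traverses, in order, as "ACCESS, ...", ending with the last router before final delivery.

ACCESS, CORE, DIST1

At ACCESS: longest match for 32.89.195.225 is 32.0.0.0/7 -> CORE
At CORE: longest match for 32.89.195.225 is 32.88.0.0/13 -> DIST1
At DIST1: longest match for 32.89.195.225 is 32.89.192.0/22 -> directly connected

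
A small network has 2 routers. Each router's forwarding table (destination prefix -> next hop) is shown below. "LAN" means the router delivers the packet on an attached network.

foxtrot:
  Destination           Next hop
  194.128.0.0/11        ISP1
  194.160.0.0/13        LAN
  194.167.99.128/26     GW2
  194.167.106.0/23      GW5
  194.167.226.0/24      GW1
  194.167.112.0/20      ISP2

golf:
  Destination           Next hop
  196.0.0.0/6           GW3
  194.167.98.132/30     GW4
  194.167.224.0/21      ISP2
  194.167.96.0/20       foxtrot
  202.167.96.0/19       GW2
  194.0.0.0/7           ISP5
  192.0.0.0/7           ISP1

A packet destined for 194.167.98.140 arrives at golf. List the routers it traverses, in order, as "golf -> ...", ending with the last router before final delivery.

At golf: longest match for 194.167.98.140 is 194.167.96.0/20 -> foxtrot
At foxtrot: longest match for 194.167.98.140 is 194.160.0.0/13 -> LAN

golf -> foxtrot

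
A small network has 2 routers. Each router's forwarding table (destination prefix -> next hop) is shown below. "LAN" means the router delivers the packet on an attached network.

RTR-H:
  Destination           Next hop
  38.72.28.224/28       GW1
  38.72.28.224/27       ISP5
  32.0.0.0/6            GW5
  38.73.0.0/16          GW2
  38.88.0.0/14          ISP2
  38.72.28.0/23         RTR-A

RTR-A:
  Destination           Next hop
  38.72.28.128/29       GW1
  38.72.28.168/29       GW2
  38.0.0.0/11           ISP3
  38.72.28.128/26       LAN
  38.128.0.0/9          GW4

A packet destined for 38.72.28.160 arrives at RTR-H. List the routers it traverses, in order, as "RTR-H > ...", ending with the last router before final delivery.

At RTR-H: longest match for 38.72.28.160 is 38.72.28.0/23 -> RTR-A
At RTR-A: longest match for 38.72.28.160 is 38.72.28.128/26 -> LAN

RTR-H > RTR-A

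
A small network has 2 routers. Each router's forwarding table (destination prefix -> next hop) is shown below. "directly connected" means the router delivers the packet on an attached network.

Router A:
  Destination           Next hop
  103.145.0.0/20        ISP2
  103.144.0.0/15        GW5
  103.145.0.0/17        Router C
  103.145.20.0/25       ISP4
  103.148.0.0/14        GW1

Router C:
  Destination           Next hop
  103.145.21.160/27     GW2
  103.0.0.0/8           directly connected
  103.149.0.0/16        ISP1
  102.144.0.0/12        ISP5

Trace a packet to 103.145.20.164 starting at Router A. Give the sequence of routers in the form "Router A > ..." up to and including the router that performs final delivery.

Router A > Router C

At Router A: longest match for 103.145.20.164 is 103.145.0.0/17 -> Router C
At Router C: longest match for 103.145.20.164 is 103.0.0.0/8 -> directly connected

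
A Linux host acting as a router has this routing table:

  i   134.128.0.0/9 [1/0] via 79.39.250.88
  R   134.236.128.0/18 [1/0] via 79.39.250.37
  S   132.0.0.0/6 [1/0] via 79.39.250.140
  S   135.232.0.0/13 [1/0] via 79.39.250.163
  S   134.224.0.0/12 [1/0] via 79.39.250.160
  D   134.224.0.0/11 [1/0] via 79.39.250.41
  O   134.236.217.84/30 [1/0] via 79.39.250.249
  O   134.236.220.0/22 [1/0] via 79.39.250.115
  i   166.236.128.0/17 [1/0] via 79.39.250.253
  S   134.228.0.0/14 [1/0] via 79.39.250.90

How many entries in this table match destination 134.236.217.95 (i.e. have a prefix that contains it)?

Prefixes containing 134.236.217.95:
  132.0.0.0/6 (132.0.0.0 - 135.255.255.255)
  134.128.0.0/9 (134.128.0.0 - 134.255.255.255)
  134.224.0.0/11 (134.224.0.0 - 134.255.255.255)
  134.224.0.0/12 (134.224.0.0 - 134.239.255.255)
Total matching entries: 4.

4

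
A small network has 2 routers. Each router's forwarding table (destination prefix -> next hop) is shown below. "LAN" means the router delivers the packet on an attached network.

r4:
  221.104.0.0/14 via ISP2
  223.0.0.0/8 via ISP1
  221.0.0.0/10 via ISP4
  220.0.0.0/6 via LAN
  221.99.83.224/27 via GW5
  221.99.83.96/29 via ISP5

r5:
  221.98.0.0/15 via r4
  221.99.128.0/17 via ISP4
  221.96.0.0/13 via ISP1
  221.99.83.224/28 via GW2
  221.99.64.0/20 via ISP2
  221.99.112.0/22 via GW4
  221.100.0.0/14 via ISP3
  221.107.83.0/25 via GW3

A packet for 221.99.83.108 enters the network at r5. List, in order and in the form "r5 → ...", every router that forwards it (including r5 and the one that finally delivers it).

At r5: longest match for 221.99.83.108 is 221.98.0.0/15 -> r4
At r4: longest match for 221.99.83.108 is 220.0.0.0/6 -> LAN

r5 → r4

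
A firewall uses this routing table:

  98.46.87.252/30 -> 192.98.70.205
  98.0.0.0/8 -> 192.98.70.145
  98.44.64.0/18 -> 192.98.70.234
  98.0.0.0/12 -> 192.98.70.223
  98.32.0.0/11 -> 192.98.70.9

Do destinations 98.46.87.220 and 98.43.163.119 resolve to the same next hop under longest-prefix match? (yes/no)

yes

98.46.87.220: longest match 98.32.0.0/11 -> 192.98.70.9
98.43.163.119: longest match 98.32.0.0/11 -> 192.98.70.9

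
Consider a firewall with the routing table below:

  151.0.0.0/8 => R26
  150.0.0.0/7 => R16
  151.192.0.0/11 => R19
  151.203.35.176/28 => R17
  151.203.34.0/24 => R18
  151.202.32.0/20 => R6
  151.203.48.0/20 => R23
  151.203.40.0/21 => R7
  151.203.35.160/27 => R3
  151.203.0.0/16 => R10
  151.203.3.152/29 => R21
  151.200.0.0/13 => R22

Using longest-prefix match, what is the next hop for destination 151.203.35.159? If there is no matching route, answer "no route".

Routes whose prefix contains 151.203.35.159:
  150.0.0.0/7 (150.0.0.0 - 151.255.255.255) -> R16
  151.0.0.0/8 (151.0.0.0 - 151.255.255.255) -> R26
  151.192.0.0/11 (151.192.0.0 - 151.223.255.255) -> R19
  151.200.0.0/13 (151.200.0.0 - 151.207.255.255) -> R22
  151.203.0.0/16 (151.203.0.0 - 151.203.255.255) -> R10
More-specific entries that do NOT match:
  151.203.3.152/29 (151.203.3.152 - 151.203.3.159) does not contain 151.203.35.159
  151.203.35.176/28 (151.203.35.176 - 151.203.35.191) does not contain 151.203.35.159
  151.203.35.160/27 (151.203.35.160 - 151.203.35.191) does not contain 151.203.35.159
  151.203.34.0/24 (151.203.34.0 - 151.203.34.255) does not contain 151.203.35.159
  151.203.40.0/21 (151.203.40.0 - 151.203.47.255) does not contain 151.203.35.159
  151.202.32.0/20 (151.202.32.0 - 151.202.47.255) does not contain 151.203.35.159
  151.203.48.0/20 (151.203.48.0 - 151.203.63.255) does not contain 151.203.35.159
Longest matching prefix is /16 -> next hop R10.

R10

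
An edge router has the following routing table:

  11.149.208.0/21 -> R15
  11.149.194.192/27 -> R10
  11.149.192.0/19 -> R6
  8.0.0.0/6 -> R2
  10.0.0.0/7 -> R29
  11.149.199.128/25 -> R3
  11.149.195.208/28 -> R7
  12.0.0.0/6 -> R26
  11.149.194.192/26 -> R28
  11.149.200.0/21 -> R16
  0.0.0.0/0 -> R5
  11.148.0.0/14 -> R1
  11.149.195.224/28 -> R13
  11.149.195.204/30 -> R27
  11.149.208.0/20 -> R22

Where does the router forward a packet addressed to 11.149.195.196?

R6

Routes whose prefix contains 11.149.195.196:
  0.0.0.0/0 (default, matches everything) -> R5
  8.0.0.0/6 (8.0.0.0 - 11.255.255.255) -> R2
  10.0.0.0/7 (10.0.0.0 - 11.255.255.255) -> R29
  11.148.0.0/14 (11.148.0.0 - 11.151.255.255) -> R1
  11.149.192.0/19 (11.149.192.0 - 11.149.223.255) -> R6
More-specific entries that do NOT match:
  11.149.195.204/30 (11.149.195.204 - 11.149.195.207) does not contain 11.149.195.196
  11.149.195.208/28 (11.149.195.208 - 11.149.195.223) does not contain 11.149.195.196
  11.149.195.224/28 (11.149.195.224 - 11.149.195.239) does not contain 11.149.195.196
  11.149.194.192/27 (11.149.194.192 - 11.149.194.223) does not contain 11.149.195.196
  11.149.194.192/26 (11.149.194.192 - 11.149.194.255) does not contain 11.149.195.196
  11.149.199.128/25 (11.149.199.128 - 11.149.199.255) does not contain 11.149.195.196
  11.149.208.0/21 (11.149.208.0 - 11.149.215.255) does not contain 11.149.195.196
  11.149.200.0/21 (11.149.200.0 - 11.149.207.255) does not contain 11.149.195.196
  11.149.208.0/20 (11.149.208.0 - 11.149.223.255) does not contain 11.149.195.196
Longest matching prefix is /19 -> next hop R6.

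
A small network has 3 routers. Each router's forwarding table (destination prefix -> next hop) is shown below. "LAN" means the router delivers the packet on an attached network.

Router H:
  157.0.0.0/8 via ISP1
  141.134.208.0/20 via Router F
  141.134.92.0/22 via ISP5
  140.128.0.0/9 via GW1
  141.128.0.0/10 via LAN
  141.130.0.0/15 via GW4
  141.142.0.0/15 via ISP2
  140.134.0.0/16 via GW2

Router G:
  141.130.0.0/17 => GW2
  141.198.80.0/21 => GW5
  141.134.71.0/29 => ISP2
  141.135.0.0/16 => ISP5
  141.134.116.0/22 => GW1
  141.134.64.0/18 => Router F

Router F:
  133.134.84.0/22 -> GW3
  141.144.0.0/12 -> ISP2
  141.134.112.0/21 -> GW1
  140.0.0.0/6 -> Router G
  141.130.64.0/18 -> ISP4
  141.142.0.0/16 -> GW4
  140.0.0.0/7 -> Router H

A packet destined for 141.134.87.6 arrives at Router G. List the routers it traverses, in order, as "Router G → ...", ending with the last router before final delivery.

Router G → Router F → Router H

At Router G: longest match for 141.134.87.6 is 141.134.64.0/18 -> Router F
At Router F: longest match for 141.134.87.6 is 140.0.0.0/7 -> Router H
At Router H: longest match for 141.134.87.6 is 141.128.0.0/10 -> LAN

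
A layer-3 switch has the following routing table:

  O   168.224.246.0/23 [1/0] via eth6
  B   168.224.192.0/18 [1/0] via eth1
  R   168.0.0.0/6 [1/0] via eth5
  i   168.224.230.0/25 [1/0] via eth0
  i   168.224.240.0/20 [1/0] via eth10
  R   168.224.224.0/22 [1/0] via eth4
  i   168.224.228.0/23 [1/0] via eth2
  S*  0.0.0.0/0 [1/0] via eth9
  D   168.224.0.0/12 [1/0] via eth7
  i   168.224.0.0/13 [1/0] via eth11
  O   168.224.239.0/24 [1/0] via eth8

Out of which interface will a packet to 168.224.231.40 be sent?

Routes whose prefix contains 168.224.231.40:
  0.0.0.0/0 (default, matches everything) -> eth9
  168.0.0.0/6 (168.0.0.0 - 171.255.255.255) -> eth5
  168.224.0.0/12 (168.224.0.0 - 168.239.255.255) -> eth7
  168.224.0.0/13 (168.224.0.0 - 168.231.255.255) -> eth11
  168.224.192.0/18 (168.224.192.0 - 168.224.255.255) -> eth1
More-specific entries that do NOT match:
  168.224.230.0/25 (168.224.230.0 - 168.224.230.127) does not contain 168.224.231.40
  168.224.239.0/24 (168.224.239.0 - 168.224.239.255) does not contain 168.224.231.40
  168.224.246.0/23 (168.224.246.0 - 168.224.247.255) does not contain 168.224.231.40
  168.224.228.0/23 (168.224.228.0 - 168.224.229.255) does not contain 168.224.231.40
  168.224.224.0/22 (168.224.224.0 - 168.224.227.255) does not contain 168.224.231.40
  168.224.240.0/20 (168.224.240.0 - 168.224.255.255) does not contain 168.224.231.40
Longest matching prefix is /18 -> interface eth1.

eth1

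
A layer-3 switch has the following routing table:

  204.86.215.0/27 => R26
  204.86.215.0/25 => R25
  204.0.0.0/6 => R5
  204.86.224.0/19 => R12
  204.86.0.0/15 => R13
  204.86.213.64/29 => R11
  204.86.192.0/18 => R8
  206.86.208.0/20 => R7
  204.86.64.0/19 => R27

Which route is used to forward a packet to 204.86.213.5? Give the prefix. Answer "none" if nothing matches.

Entries matching 204.86.213.5:
  204.0.0.0/6 (204.0.0.0 - 207.255.255.255)
  204.86.0.0/15 (204.86.0.0 - 204.87.255.255)
  204.86.192.0/18 (204.86.192.0 - 204.86.255.255)
Most specific is 204.86.192.0/18.

204.86.192.0/18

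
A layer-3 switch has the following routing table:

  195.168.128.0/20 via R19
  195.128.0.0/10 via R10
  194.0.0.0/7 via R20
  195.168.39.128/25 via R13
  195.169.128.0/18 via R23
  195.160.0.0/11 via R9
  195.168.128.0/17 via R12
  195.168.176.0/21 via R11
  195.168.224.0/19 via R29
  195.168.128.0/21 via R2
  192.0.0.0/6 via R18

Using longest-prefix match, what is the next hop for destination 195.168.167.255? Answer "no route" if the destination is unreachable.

Routes whose prefix contains 195.168.167.255:
  192.0.0.0/6 (192.0.0.0 - 195.255.255.255) -> R18
  194.0.0.0/7 (194.0.0.0 - 195.255.255.255) -> R20
  195.128.0.0/10 (195.128.0.0 - 195.191.255.255) -> R10
  195.160.0.0/11 (195.160.0.0 - 195.191.255.255) -> R9
  195.168.128.0/17 (195.168.128.0 - 195.168.255.255) -> R12
More-specific entries that do NOT match:
  195.168.39.128/25 (195.168.39.128 - 195.168.39.255) does not contain 195.168.167.255
  195.168.176.0/21 (195.168.176.0 - 195.168.183.255) does not contain 195.168.167.255
  195.168.128.0/21 (195.168.128.0 - 195.168.135.255) does not contain 195.168.167.255
  195.168.128.0/20 (195.168.128.0 - 195.168.143.255) does not contain 195.168.167.255
  195.168.224.0/19 (195.168.224.0 - 195.168.255.255) does not contain 195.168.167.255
  195.169.128.0/18 (195.169.128.0 - 195.169.191.255) does not contain 195.168.167.255
Longest matching prefix is /17 -> next hop R12.

R12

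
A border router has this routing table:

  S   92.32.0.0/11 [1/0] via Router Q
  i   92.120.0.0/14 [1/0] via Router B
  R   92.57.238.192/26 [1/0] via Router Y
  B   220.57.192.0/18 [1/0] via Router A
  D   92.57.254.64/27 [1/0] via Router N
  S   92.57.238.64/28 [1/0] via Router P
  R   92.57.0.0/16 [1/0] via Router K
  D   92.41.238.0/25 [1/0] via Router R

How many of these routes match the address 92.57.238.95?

Prefixes containing 92.57.238.95:
  92.32.0.0/11 (92.32.0.0 - 92.63.255.255)
  92.57.0.0/16 (92.57.0.0 - 92.57.255.255)
Total matching entries: 2.

2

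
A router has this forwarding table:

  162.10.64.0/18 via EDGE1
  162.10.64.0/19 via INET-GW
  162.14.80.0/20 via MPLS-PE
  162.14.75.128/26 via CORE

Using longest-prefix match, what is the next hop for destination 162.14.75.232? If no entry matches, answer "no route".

No entry's prefix contains 162.14.75.232; there is no default route.

no route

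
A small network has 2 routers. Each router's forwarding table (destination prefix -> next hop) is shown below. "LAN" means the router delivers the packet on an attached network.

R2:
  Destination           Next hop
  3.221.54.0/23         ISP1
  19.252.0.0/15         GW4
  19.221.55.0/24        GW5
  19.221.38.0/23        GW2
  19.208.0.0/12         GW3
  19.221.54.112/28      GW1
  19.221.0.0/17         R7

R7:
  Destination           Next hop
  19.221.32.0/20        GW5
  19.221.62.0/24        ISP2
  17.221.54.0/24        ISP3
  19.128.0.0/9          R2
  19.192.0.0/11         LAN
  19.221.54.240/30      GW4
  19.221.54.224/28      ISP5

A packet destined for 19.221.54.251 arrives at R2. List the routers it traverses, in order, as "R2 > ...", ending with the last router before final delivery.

R2 > R7

At R2: longest match for 19.221.54.251 is 19.221.0.0/17 -> R7
At R7: longest match for 19.221.54.251 is 19.192.0.0/11 -> LAN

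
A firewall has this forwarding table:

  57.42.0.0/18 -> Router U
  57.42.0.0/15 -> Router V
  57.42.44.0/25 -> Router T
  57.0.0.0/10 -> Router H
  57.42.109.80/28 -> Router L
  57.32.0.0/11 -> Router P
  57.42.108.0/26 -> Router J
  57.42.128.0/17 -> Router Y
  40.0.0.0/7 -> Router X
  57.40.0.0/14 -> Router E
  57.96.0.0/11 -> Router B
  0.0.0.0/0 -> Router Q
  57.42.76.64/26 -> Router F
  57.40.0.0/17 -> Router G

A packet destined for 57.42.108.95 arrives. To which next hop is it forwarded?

Routes whose prefix contains 57.42.108.95:
  0.0.0.0/0 (default, matches everything) -> Router Q
  57.0.0.0/10 (57.0.0.0 - 57.63.255.255) -> Router H
  57.32.0.0/11 (57.32.0.0 - 57.63.255.255) -> Router P
  57.40.0.0/14 (57.40.0.0 - 57.43.255.255) -> Router E
  57.42.0.0/15 (57.42.0.0 - 57.43.255.255) -> Router V
More-specific entries that do NOT match:
  57.42.109.80/28 (57.42.109.80 - 57.42.109.95) does not contain 57.42.108.95
  57.42.108.0/26 (57.42.108.0 - 57.42.108.63) does not contain 57.42.108.95
  57.42.76.64/26 (57.42.76.64 - 57.42.76.127) does not contain 57.42.108.95
  57.42.44.0/25 (57.42.44.0 - 57.42.44.127) does not contain 57.42.108.95
  57.42.0.0/18 (57.42.0.0 - 57.42.63.255) does not contain 57.42.108.95
  57.42.128.0/17 (57.42.128.0 - 57.42.255.255) does not contain 57.42.108.95
  57.40.0.0/17 (57.40.0.0 - 57.40.127.255) does not contain 57.42.108.95
Longest matching prefix is /15 -> next hop Router V.

Router V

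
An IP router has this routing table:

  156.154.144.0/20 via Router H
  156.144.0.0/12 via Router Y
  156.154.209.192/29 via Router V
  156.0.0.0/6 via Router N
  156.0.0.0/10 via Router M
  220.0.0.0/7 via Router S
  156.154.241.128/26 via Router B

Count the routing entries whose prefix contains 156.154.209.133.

2

Prefixes containing 156.154.209.133:
  156.0.0.0/6 (156.0.0.0 - 159.255.255.255)
  156.144.0.0/12 (156.144.0.0 - 156.159.255.255)
Total matching entries: 2.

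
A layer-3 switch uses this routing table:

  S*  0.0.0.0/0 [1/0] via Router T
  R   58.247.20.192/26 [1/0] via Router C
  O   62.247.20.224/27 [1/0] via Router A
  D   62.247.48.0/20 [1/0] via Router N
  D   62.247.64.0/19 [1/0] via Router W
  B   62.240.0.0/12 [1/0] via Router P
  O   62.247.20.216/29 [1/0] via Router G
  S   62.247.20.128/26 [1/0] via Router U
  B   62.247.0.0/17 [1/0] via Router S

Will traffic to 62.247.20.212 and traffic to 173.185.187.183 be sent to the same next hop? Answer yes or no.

62.247.20.212: longest match 62.247.0.0/17 -> Router S
173.185.187.183: longest match 0.0.0.0/0 -> Router T

no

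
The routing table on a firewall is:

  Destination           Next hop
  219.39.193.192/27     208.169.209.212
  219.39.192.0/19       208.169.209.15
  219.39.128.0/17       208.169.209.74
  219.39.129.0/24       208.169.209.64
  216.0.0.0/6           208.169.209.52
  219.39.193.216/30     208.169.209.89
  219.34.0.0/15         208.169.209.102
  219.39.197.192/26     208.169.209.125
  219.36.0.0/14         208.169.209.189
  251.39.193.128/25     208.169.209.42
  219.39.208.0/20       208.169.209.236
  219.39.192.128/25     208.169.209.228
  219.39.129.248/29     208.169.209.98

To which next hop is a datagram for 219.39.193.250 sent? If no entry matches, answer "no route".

Routes whose prefix contains 219.39.193.250:
  216.0.0.0/6 (216.0.0.0 - 219.255.255.255) -> 208.169.209.52
  219.36.0.0/14 (219.36.0.0 - 219.39.255.255) -> 208.169.209.189
  219.39.128.0/17 (219.39.128.0 - 219.39.255.255) -> 208.169.209.74
  219.39.192.0/19 (219.39.192.0 - 219.39.223.255) -> 208.169.209.15
More-specific entries that do NOT match:
  219.39.193.216/30 (219.39.193.216 - 219.39.193.219) does not contain 219.39.193.250
  219.39.129.248/29 (219.39.129.248 - 219.39.129.255) does not contain 219.39.193.250
  219.39.193.192/27 (219.39.193.192 - 219.39.193.223) does not contain 219.39.193.250
  219.39.197.192/26 (219.39.197.192 - 219.39.197.255) does not contain 219.39.193.250
  251.39.193.128/25 (251.39.193.128 - 251.39.193.255) does not contain 219.39.193.250
  219.39.192.128/25 (219.39.192.128 - 219.39.192.255) does not contain 219.39.193.250
  219.39.129.0/24 (219.39.129.0 - 219.39.129.255) does not contain 219.39.193.250
  219.39.208.0/20 (219.39.208.0 - 219.39.223.255) does not contain 219.39.193.250
Longest matching prefix is /19 -> next hop 208.169.209.15.

208.169.209.15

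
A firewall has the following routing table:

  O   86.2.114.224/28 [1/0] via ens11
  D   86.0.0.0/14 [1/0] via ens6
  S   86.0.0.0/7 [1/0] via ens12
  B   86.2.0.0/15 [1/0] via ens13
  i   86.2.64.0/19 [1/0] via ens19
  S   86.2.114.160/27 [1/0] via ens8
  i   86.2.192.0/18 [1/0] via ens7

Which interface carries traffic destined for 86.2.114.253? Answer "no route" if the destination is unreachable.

ens13

Routes whose prefix contains 86.2.114.253:
  86.0.0.0/7 (86.0.0.0 - 87.255.255.255) -> ens12
  86.0.0.0/14 (86.0.0.0 - 86.3.255.255) -> ens6
  86.2.0.0/15 (86.2.0.0 - 86.3.255.255) -> ens13
More-specific entries that do NOT match:
  86.2.114.224/28 (86.2.114.224 - 86.2.114.239) does not contain 86.2.114.253
  86.2.114.160/27 (86.2.114.160 - 86.2.114.191) does not contain 86.2.114.253
  86.2.64.0/19 (86.2.64.0 - 86.2.95.255) does not contain 86.2.114.253
  86.2.192.0/18 (86.2.192.0 - 86.2.255.255) does not contain 86.2.114.253
Longest matching prefix is /15 -> interface ens13.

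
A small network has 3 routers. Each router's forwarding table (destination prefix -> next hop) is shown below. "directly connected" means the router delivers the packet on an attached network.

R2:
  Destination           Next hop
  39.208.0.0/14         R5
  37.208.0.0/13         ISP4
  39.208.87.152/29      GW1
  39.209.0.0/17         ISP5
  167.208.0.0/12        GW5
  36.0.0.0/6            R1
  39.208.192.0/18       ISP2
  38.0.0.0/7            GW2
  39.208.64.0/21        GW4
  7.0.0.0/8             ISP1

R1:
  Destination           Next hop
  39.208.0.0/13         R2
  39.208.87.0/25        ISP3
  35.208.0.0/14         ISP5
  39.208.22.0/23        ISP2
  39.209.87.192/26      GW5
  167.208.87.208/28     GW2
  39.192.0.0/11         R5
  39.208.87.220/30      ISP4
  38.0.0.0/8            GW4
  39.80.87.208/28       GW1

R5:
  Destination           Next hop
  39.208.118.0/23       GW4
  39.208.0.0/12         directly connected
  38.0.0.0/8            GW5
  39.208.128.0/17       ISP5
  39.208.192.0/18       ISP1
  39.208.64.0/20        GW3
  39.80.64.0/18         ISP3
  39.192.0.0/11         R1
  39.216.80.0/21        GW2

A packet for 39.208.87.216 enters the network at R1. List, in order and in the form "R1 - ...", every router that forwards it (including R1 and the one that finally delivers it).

R1 - R2 - R5

At R1: longest match for 39.208.87.216 is 39.208.0.0/13 -> R2
At R2: longest match for 39.208.87.216 is 39.208.0.0/14 -> R5
At R5: longest match for 39.208.87.216 is 39.208.0.0/12 -> directly connected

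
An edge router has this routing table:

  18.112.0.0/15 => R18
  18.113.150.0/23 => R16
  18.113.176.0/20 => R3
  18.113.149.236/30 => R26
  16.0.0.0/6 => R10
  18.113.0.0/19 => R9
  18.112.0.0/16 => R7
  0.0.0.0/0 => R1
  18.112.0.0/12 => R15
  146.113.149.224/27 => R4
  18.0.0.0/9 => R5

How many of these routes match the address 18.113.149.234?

Prefixes containing 18.113.149.234:
  0.0.0.0/0 (default, matches everything)
  16.0.0.0/6 (16.0.0.0 - 19.255.255.255)
  18.0.0.0/9 (18.0.0.0 - 18.127.255.255)
  18.112.0.0/12 (18.112.0.0 - 18.127.255.255)
  18.112.0.0/15 (18.112.0.0 - 18.113.255.255)
Total matching entries: 5.

5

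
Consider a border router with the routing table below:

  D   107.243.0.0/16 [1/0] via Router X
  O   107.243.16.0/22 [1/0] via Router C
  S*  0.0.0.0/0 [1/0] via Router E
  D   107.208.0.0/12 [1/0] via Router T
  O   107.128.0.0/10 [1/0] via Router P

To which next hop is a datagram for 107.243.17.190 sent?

Routes whose prefix contains 107.243.17.190:
  0.0.0.0/0 (default, matches everything) -> Router E
  107.243.0.0/16 (107.243.0.0 - 107.243.255.255) -> Router X
  107.243.16.0/22 (107.243.16.0 - 107.243.19.255) -> Router C
Longest matching prefix is /22 -> next hop Router C.

Router C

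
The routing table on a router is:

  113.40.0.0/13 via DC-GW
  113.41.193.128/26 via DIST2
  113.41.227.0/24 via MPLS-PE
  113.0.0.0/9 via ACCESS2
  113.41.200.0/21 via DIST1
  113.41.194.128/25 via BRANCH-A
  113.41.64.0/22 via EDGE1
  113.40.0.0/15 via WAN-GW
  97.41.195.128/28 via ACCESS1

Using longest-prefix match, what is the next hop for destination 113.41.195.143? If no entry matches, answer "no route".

WAN-GW

Routes whose prefix contains 113.41.195.143:
  113.0.0.0/9 (113.0.0.0 - 113.127.255.255) -> ACCESS2
  113.40.0.0/13 (113.40.0.0 - 113.47.255.255) -> DC-GW
  113.40.0.0/15 (113.40.0.0 - 113.41.255.255) -> WAN-GW
More-specific entries that do NOT match:
  97.41.195.128/28 (97.41.195.128 - 97.41.195.143) does not contain 113.41.195.143
  113.41.193.128/26 (113.41.193.128 - 113.41.193.191) does not contain 113.41.195.143
  113.41.194.128/25 (113.41.194.128 - 113.41.194.255) does not contain 113.41.195.143
  113.41.227.0/24 (113.41.227.0 - 113.41.227.255) does not contain 113.41.195.143
  113.41.64.0/22 (113.41.64.0 - 113.41.67.255) does not contain 113.41.195.143
  113.41.200.0/21 (113.41.200.0 - 113.41.207.255) does not contain 113.41.195.143
Longest matching prefix is /15 -> next hop WAN-GW.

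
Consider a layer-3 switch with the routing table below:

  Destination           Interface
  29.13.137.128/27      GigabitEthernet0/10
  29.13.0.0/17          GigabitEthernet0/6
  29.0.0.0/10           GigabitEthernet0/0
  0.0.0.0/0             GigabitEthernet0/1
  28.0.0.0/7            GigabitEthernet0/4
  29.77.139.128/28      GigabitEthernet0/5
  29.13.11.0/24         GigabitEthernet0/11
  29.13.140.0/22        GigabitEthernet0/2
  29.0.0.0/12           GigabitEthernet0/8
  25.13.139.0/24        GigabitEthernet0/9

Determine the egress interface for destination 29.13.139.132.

Routes whose prefix contains 29.13.139.132:
  0.0.0.0/0 (default, matches everything) -> GigabitEthernet0/1
  28.0.0.0/7 (28.0.0.0 - 29.255.255.255) -> GigabitEthernet0/4
  29.0.0.0/10 (29.0.0.0 - 29.63.255.255) -> GigabitEthernet0/0
  29.0.0.0/12 (29.0.0.0 - 29.15.255.255) -> GigabitEthernet0/8
More-specific entries that do NOT match:
  29.77.139.128/28 (29.77.139.128 - 29.77.139.143) does not contain 29.13.139.132
  29.13.137.128/27 (29.13.137.128 - 29.13.137.159) does not contain 29.13.139.132
  29.13.11.0/24 (29.13.11.0 - 29.13.11.255) does not contain 29.13.139.132
  25.13.139.0/24 (25.13.139.0 - 25.13.139.255) does not contain 29.13.139.132
  29.13.140.0/22 (29.13.140.0 - 29.13.143.255) does not contain 29.13.139.132
  29.13.0.0/17 (29.13.0.0 - 29.13.127.255) does not contain 29.13.139.132
Longest matching prefix is /12 -> interface GigabitEthernet0/8.

GigabitEthernet0/8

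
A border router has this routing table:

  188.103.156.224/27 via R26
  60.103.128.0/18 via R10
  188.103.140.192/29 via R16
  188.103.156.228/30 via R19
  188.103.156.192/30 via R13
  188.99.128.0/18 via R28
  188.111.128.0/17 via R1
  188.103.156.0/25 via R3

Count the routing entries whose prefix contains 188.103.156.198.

No listed prefix contains 188.103.156.198.
Total matching entries: 0.

0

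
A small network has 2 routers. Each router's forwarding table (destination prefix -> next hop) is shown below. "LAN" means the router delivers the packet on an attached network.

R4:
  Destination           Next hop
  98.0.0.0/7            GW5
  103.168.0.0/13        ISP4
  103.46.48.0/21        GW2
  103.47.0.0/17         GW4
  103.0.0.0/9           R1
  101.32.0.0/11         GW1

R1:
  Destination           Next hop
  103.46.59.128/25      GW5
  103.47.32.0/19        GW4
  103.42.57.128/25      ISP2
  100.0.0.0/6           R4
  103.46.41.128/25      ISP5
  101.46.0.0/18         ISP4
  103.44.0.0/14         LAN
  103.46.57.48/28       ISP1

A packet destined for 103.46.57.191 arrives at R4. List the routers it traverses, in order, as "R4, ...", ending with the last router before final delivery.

R4, R1

At R4: longest match for 103.46.57.191 is 103.0.0.0/9 -> R1
At R1: longest match for 103.46.57.191 is 103.44.0.0/14 -> LAN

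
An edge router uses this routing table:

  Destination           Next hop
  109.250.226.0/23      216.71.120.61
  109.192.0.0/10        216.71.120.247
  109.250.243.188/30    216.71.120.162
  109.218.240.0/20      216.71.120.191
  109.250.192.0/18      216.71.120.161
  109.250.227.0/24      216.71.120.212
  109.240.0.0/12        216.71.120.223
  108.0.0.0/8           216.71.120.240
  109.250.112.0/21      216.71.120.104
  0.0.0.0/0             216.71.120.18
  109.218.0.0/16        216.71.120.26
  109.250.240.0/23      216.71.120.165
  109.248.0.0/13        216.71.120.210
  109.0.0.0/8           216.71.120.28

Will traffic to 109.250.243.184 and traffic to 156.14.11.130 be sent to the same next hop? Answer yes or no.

no

109.250.243.184: longest match 109.250.192.0/18 -> 216.71.120.161
156.14.11.130: longest match 0.0.0.0/0 -> 216.71.120.18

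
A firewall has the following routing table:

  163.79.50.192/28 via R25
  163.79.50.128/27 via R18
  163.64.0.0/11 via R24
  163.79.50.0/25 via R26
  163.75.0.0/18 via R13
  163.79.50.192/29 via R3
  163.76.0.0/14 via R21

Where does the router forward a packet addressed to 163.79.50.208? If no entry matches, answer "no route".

R21

Routes whose prefix contains 163.79.50.208:
  163.64.0.0/11 (163.64.0.0 - 163.95.255.255) -> R24
  163.76.0.0/14 (163.76.0.0 - 163.79.255.255) -> R21
More-specific entries that do NOT match:
  163.79.50.192/29 (163.79.50.192 - 163.79.50.199) does not contain 163.79.50.208
  163.79.50.192/28 (163.79.50.192 - 163.79.50.207) does not contain 163.79.50.208
  163.79.50.128/27 (163.79.50.128 - 163.79.50.159) does not contain 163.79.50.208
  163.79.50.0/25 (163.79.50.0 - 163.79.50.127) does not contain 163.79.50.208
  163.75.0.0/18 (163.75.0.0 - 163.75.63.255) does not contain 163.79.50.208
Longest matching prefix is /14 -> next hop R21.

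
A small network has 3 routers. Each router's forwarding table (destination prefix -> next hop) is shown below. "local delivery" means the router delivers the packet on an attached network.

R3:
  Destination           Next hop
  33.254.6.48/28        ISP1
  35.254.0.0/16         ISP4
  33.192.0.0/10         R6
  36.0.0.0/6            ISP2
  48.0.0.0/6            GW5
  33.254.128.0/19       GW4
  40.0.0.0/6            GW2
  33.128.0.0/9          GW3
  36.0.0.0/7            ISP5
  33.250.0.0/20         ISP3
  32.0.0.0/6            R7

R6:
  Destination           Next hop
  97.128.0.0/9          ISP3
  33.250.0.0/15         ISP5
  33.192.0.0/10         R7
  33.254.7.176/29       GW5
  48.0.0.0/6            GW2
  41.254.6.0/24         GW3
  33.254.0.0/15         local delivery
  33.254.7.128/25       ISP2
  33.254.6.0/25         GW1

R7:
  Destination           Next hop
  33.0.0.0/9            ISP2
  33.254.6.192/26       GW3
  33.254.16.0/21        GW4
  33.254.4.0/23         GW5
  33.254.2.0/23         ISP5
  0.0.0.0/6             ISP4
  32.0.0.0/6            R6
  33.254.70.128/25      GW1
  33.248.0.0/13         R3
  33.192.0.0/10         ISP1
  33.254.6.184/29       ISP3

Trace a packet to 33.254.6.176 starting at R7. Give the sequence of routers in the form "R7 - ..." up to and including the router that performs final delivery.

R7 - R3 - R6

At R7: longest match for 33.254.6.176 is 33.248.0.0/13 -> R3
At R3: longest match for 33.254.6.176 is 33.192.0.0/10 -> R6
At R6: longest match for 33.254.6.176 is 33.254.0.0/15 -> local delivery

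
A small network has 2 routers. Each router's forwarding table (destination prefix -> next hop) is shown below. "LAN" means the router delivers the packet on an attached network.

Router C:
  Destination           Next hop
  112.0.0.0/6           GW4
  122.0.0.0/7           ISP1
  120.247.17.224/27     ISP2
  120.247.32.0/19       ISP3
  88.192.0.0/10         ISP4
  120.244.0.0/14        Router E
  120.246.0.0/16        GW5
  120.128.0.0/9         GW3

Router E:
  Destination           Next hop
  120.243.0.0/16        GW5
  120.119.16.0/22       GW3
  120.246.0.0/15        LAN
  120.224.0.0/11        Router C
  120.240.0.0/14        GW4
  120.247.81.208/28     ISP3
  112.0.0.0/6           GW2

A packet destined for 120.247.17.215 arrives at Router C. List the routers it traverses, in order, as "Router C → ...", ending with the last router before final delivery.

Router C → Router E

At Router C: longest match for 120.247.17.215 is 120.244.0.0/14 -> Router E
At Router E: longest match for 120.247.17.215 is 120.246.0.0/15 -> LAN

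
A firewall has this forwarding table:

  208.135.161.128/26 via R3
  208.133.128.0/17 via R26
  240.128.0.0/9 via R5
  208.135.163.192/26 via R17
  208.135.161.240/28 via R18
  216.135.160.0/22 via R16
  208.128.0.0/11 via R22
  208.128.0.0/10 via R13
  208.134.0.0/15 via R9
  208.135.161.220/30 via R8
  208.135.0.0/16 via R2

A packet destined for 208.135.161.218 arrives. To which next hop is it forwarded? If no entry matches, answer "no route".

R2

Routes whose prefix contains 208.135.161.218:
  208.128.0.0/10 (208.128.0.0 - 208.191.255.255) -> R13
  208.128.0.0/11 (208.128.0.0 - 208.159.255.255) -> R22
  208.134.0.0/15 (208.134.0.0 - 208.135.255.255) -> R9
  208.135.0.0/16 (208.135.0.0 - 208.135.255.255) -> R2
More-specific entries that do NOT match:
  208.135.161.220/30 (208.135.161.220 - 208.135.161.223) does not contain 208.135.161.218
  208.135.161.240/28 (208.135.161.240 - 208.135.161.255) does not contain 208.135.161.218
  208.135.161.128/26 (208.135.161.128 - 208.135.161.191) does not contain 208.135.161.218
  208.135.163.192/26 (208.135.163.192 - 208.135.163.255) does not contain 208.135.161.218
  216.135.160.0/22 (216.135.160.0 - 216.135.163.255) does not contain 208.135.161.218
  208.133.128.0/17 (208.133.128.0 - 208.133.255.255) does not contain 208.135.161.218
Longest matching prefix is /16 -> next hop R2.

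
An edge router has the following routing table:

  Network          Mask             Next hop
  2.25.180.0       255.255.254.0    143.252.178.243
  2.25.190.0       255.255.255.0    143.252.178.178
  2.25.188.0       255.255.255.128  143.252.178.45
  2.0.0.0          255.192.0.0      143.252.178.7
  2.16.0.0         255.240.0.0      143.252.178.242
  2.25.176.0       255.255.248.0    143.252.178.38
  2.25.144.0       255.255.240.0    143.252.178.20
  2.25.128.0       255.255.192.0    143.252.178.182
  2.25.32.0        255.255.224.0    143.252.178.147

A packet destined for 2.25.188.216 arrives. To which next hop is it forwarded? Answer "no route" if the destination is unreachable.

143.252.178.182

Routes whose prefix contains 2.25.188.216:
  2.0.0.0/10 (2.0.0.0 - 2.63.255.255) -> 143.252.178.7
  2.16.0.0/12 (2.16.0.0 - 2.31.255.255) -> 143.252.178.242
  2.25.128.0/18 (2.25.128.0 - 2.25.191.255) -> 143.252.178.182
More-specific entries that do NOT match:
  2.25.188.0/25 (2.25.188.0 - 2.25.188.127) does not contain 2.25.188.216
  2.25.190.0/24 (2.25.190.0 - 2.25.190.255) does not contain 2.25.188.216
  2.25.180.0/23 (2.25.180.0 - 2.25.181.255) does not contain 2.25.188.216
  2.25.176.0/21 (2.25.176.0 - 2.25.183.255) does not contain 2.25.188.216
  2.25.144.0/20 (2.25.144.0 - 2.25.159.255) does not contain 2.25.188.216
  2.25.32.0/19 (2.25.32.0 - 2.25.63.255) does not contain 2.25.188.216
Longest matching prefix is /18 -> next hop 143.252.178.182.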